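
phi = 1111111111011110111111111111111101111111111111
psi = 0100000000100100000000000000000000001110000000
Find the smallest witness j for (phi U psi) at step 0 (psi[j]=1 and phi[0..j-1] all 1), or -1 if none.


(phi U psi) at 0: need smallest j with psi[j]=1 and phi[i]=1 for all i in [0,j).
Scan from step 0:
  step 0: phi=1, psi=0 -> continue
  step 1: psi=1 and phi held for [0,1) -> witness found
Witness step = 1

1


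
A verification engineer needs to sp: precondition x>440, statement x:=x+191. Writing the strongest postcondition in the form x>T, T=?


Formula: sp(P, x:=E) = exists old_x. (x = E[old_x/x]) AND P[old_x/x] (old_x is the value of x before the assignment; eliminate old_x by solving x = E[old_x/x] for old_x)
Step 1: Precondition P: x>440, i.e. old_x > 440
Step 2: Assignment gives x = old_x + 191, so old_x = x - 191
Step 3: Substitute into P: x - 191 > 440
Step 4: Simplify: x > 440+191 = 631

631


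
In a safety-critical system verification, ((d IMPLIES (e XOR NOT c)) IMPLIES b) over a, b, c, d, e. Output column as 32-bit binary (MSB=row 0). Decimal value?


Formula: ((d IMPLIES (e XOR NOT c)) IMPLIES b) over a, b, c, d, e (32 rows)
Evaluate each row (bits = a,b,c,d,e, MSB first):
  row 0 [00000]: ((0 IMPLIES (0 XOR NOT 0)) IMPLIES 0) -> 0
  row 1 [00001]: ((0 IMPLIES (1 XOR NOT 0)) IMPLIES 0) -> 0
  row 2 [00010]: ((1 IMPLIES (0 XOR NOT 0)) IMPLIES 0) -> 0
  row 3 [00011]: ((1 IMPLIES (1 XOR NOT 0)) IMPLIES 0) -> 1
  row 4 [00100]: ((0 IMPLIES (0 XOR NOT 1)) IMPLIES 0) -> 0
  row 5 [00101]: ((0 IMPLIES (1 XOR NOT 1)) IMPLIES 0) -> 0
  row 6 [00110]: ((1 IMPLIES (0 XOR NOT 1)) IMPLIES 0) -> 1
  row 7 [00111]: ((1 IMPLIES (1 XOR NOT 1)) IMPLIES 0) -> 0
  row 8 [01000]: ((0 IMPLIES (0 XOR NOT 0)) IMPLIES 1) -> 1
  row 9 [01001]: ((0 IMPLIES (1 XOR NOT 0)) IMPLIES 1) -> 1
  row 10 [01010]: ((1 IMPLIES (0 XOR NOT 0)) IMPLIES 1) -> 1
  row 11 [01011]: ((1 IMPLIES (1 XOR NOT 0)) IMPLIES 1) -> 1
  row 12 [01100]: ((0 IMPLIES (0 XOR NOT 1)) IMPLIES 1) -> 1
  row 13 [01101]: ((0 IMPLIES (1 XOR NOT 1)) IMPLIES 1) -> 1
  row 14 [01110]: ((1 IMPLIES (0 XOR NOT 1)) IMPLIES 1) -> 1
  row 15 [01111]: ((1 IMPLIES (1 XOR NOT 1)) IMPLIES 1) -> 1
  row 16 [10000]: ((0 IMPLIES (0 XOR NOT 0)) IMPLIES 0) -> 0
  row 17 [10001]: ((0 IMPLIES (1 XOR NOT 0)) IMPLIES 0) -> 0
  row 18 [10010]: ((1 IMPLIES (0 XOR NOT 0)) IMPLIES 0) -> 0
  row 19 [10011]: ((1 IMPLIES (1 XOR NOT 0)) IMPLIES 0) -> 1
  row 20 [10100]: ((0 IMPLIES (0 XOR NOT 1)) IMPLIES 0) -> 0
  row 21 [10101]: ((0 IMPLIES (1 XOR NOT 1)) IMPLIES 0) -> 0
  row 22 [10110]: ((1 IMPLIES (0 XOR NOT 1)) IMPLIES 0) -> 1
  row 23 [10111]: ((1 IMPLIES (1 XOR NOT 1)) IMPLIES 0) -> 0
  row 24 [11000]: ((0 IMPLIES (0 XOR NOT 0)) IMPLIES 1) -> 1
  row 25 [11001]: ((0 IMPLIES (1 XOR NOT 0)) IMPLIES 1) -> 1
  row 26 [11010]: ((1 IMPLIES (0 XOR NOT 0)) IMPLIES 1) -> 1
  row 27 [11011]: ((1 IMPLIES (1 XOR NOT 0)) IMPLIES 1) -> 1
  row 28 [11100]: ((0 IMPLIES (0 XOR NOT 1)) IMPLIES 1) -> 1
  row 29 [11101]: ((0 IMPLIES (1 XOR NOT 1)) IMPLIES 1) -> 1
  row 30 [11110]: ((1 IMPLIES (0 XOR NOT 1)) IMPLIES 1) -> 1
  row 31 [11111]: ((1 IMPLIES (1 XOR NOT 1)) IMPLIES 1) -> 1
Full result column, 4 rows per line (a,b,c fixed per line; d,e runs 00..11 left to right):
  rows 0-3 [a,b,c=000]: 0001  = hex 1
  rows 4-7 [a,b,c=001]: 0010  = hex 2
  rows 8-11 [a,b,c=010]: 1111  = hex F
  rows 12-15 [a,b,c=011]: 1111  = hex F
  rows 16-19 [a,b,c=100]: 0001  = hex 1
  rows 20-23 [a,b,c=101]: 0010  = hex 2
  rows 24-27 [a,b,c=110]: 1111  = hex F
  rows 28-31 [a,b,c=111]: 1111  = hex F
Output column (row 0 .. row 31) = 00010010111111110001001011111111
Output column grouped in 4s = 0001 0010 1111 1111 0001 0010 1111 1111 = 0x12FF12FF
Convert to decimal digit by digit (value = value*16 + digit):
  1 -> 1
  1*16 + 2 = 18
  18*16 + 15 (F) = 303
  303*16 + 15 (F) = 4863
  4863*16 + 1 = 77809
  77809*16 + 2 = 1244946
  1244946*16 + 15 (F) = 19919151
  19919151*16 + 15 (F) = 318706431
Decimal = 318706431

318706431


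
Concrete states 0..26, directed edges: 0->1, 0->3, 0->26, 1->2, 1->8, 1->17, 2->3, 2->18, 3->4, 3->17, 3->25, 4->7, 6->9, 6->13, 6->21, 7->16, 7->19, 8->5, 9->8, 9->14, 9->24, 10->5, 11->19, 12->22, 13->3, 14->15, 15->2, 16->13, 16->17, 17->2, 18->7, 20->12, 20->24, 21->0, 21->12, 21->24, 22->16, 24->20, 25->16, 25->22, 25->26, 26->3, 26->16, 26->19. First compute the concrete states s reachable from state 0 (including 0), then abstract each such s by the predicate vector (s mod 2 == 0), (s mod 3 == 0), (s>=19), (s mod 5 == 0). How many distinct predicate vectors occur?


BFS from 0:
Concrete reachable: {0, 1, 2, 3, 4, 5, 7, 8, 13, 16, 17, 18, 19, 22, 25, 26}
Abstract via predicates (s mod 2 == 0), (s mod 3 == 0), (s>=19), (s mod 5 == 0):
  (0,0,0,0) <- {1, 7, 13, 17}
  (0,0,0,1) <- {5}
  (0,0,1,0) <- {19}
  (0,0,1,1) <- {25}
  (0,1,0,0) <- {3}
  (1,0,0,0) <- {2, 4, 8, 16}
  (1,0,1,0) <- {22, 26}
  (1,1,0,0) <- {18}
  (1,1,0,1) <- {0}
Distinct abstract states = 9

9


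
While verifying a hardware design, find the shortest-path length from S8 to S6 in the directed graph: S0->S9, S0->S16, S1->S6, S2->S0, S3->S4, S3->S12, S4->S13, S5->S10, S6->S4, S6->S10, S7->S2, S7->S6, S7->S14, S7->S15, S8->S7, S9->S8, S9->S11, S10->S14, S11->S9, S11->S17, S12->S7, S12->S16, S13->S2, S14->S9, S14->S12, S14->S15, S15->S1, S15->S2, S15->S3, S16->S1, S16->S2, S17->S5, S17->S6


BFS layer-by-layer from S8:
  dist 0: {S8}
  dist 1: {S7}
  dist 2: {S2, S6, S14, S15}
  -> S6 reached at distance 2
Shortest path length = 2

2


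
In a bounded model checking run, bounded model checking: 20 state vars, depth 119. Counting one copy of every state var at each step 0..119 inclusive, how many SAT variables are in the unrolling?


BMC unrolls to depth k, creating one copy of each state var for steps 0..k.
Step count = 119 + 1 = 120 (steps 0 through 119)
Vars per step = 20
Total = 20 * 120 = 2400

2400


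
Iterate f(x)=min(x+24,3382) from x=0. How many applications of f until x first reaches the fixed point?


Step 1: x=0, cap=3382, increment=24
Step 2: x grows by 24 each step until capped at 3382; fixed point is x=3382
Step 3: iterations = ceil(3382/24) = 141

141


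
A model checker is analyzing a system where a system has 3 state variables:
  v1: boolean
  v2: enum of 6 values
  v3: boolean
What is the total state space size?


State space = product of domain sizes of all variables.
Domain sizes:
  v1 (boolean): 2
  v2 (enum of 6 values): 6
  v3 (boolean): 2
Product = 2 * 6 * 2 = 24

24


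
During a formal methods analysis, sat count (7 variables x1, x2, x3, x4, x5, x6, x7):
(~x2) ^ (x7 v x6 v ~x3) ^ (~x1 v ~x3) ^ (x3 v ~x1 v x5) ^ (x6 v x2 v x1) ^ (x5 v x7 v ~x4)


CNF with 6 clauses over 7 vars (128 assignments).
An assignment satisfies CNF iff every clause has >=1 true literal.
Check each row (bits = x1,x2,x3,x4,x5,x6,x7; clause T/F shown):
  row 0 [0000000]: clauses=TTTTFT -> 0
  row 1 [0000001]: clauses=TTTTFT -> 0
  row 2 [0000010]: clauses=TTTTTT -> 1
  row 3 [0000011]: clauses=TTTTTT -> 1
  row 4 [0000100]: clauses=TTTTFT -> 0
  (every remaining row is evaluated the same way; all 128 results are listed next)
Full result column, 8 rows per line (x1,x2,x3,x4 fixed per line; x5,x6,x7 runs 000..111 left to right):
  rows 0-7 [x1,x2,x3,x4=0000]: 00110011  (ones: 4)
  rows 8-15 [x1,x2,x3,x4=0001]: 00010011  (ones: 3)
  rows 16-23 [x1,x2,x3,x4=0010]: 00110011  (ones: 4)
  rows 24-31 [x1,x2,x3,x4=0011]: 00010011  (ones: 3)
  rows 32-39 [x1,x2,x3,x4=0100]: 00000000  (ones: 0)
  rows 40-47 [x1,x2,x3,x4=0101]: 00000000  (ones: 0)
  rows 48-55 [x1,x2,x3,x4=0110]: 00000000  (ones: 0)
  rows 56-63 [x1,x2,x3,x4=0111]: 00000000  (ones: 0)
  rows 64-71 [x1,x2,x3,x4=1000]: 00001111  (ones: 4)
  rows 72-79 [x1,x2,x3,x4=1001]: 00001111  (ones: 4)
  rows 80-87 [x1,x2,x3,x4=1010]: 00000000  (ones: 0)
  rows 88-95 [x1,x2,x3,x4=1011]: 00000000  (ones: 0)
  rows 96-103 [x1,x2,x3,x4=1100]: 00000000  (ones: 0)
  rows 104-111 [x1,x2,x3,x4=1101]: 00000000  (ones: 0)
  rows 112-119 [x1,x2,x3,x4=1110]: 00000000  (ones: 0)
  rows 120-127 [x1,x2,x3,x4=1111]: 00000000  (ones: 0)
Satisfying assignments = 4+3+4+3+0+0+0+0+4+4+0+0+0+0+0+0 = 22

22


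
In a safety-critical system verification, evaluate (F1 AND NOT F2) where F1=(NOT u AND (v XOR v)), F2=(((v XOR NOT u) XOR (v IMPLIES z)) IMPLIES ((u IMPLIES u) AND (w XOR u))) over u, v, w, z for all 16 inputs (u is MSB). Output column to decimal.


F1 = (NOT u AND (v XOR v))
F2 = (((v XOR NOT u) XOR (v IMPLIES z)) IMPLIES ((u IMPLIES u) AND (w XOR u)))
Counterexample to F1=>F2 is where F1=1 and F2=0.
Evaluate each row (bits = u,v,w,z, MSB first):
  row 0 [0000]: F1=0 F2=1 -> F1&~F2 -> 0
  row 1 [0001]: F1=0 F2=1 -> F1&~F2 -> 0
  row 2 [0010]: F1=0 F2=1 -> F1&~F2 -> 0
  row 3 [0011]: F1=0 F2=1 -> F1&~F2 -> 0
  row 4 [0100]: F1=0 F2=1 -> F1&~F2 -> 0
  row 5 [0101]: F1=0 F2=0 -> F1&~F2 -> 0
  row 6 [0110]: F1=0 F2=1 -> F1&~F2 -> 0
  row 7 [0111]: F1=0 F2=1 -> F1&~F2 -> 0
  row 8 [1000]: F1=0 F2=1 -> F1&~F2 -> 0
  row 9 [1001]: F1=0 F2=1 -> F1&~F2 -> 0
  row 10 [1010]: F1=0 F2=0 -> F1&~F2 -> 0
  row 11 [1011]: F1=0 F2=0 -> F1&~F2 -> 0
  row 12 [1100]: F1=0 F2=1 -> F1&~F2 -> 0
  row 13 [1101]: F1=0 F2=1 -> F1&~F2 -> 0
  row 14 [1110]: F1=0 F2=0 -> F1&~F2 -> 0
  row 15 [1111]: F1=0 F2=1 -> F1&~F2 -> 0
Full result column, 4 rows per line (u,v fixed per line; w,z runs 00..11 left to right):
  rows 0-3 [u,v=00]: 0000  = hex 0
  rows 4-7 [u,v=01]: 0000  = hex 0
  rows 8-11 [u,v=10]: 0000  = hex 0
  rows 12-15 [u,v=11]: 0000  = hex 0
Counterexample vector (row 0 .. row 15) = 0000000000000000
Output column grouped in 4s = 0000 0000 0000 0000 = 0x0000
Convert to decimal digit by digit (value = value*16 + digit):
  0 -> 0
  0*16 + 0 = 0
  0*16 + 0 = 0
  0*16 + 0 = 0
Decimal = 0

0


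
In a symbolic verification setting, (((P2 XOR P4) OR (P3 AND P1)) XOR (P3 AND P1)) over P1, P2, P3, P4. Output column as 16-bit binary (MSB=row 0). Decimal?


Formula: (((P2 XOR P4) OR (P3 AND P1)) XOR (P3 AND P1)) over P1, P2, P3, P4 (16 rows)
Evaluate each row (bits = P1,P2,P3,P4, MSB first):
  row 0 [0000]: (((0 XOR 0) OR (0 AND 0)) XOR (0 AND 0)) -> 0
  row 1 [0001]: (((0 XOR 1) OR (0 AND 0)) XOR (0 AND 0)) -> 1
  row 2 [0010]: (((0 XOR 0) OR (1 AND 0)) XOR (1 AND 0)) -> 0
  row 3 [0011]: (((0 XOR 1) OR (1 AND 0)) XOR (1 AND 0)) -> 1
  row 4 [0100]: (((1 XOR 0) OR (0 AND 0)) XOR (0 AND 0)) -> 1
  row 5 [0101]: (((1 XOR 1) OR (0 AND 0)) XOR (0 AND 0)) -> 0
  row 6 [0110]: (((1 XOR 0) OR (1 AND 0)) XOR (1 AND 0)) -> 1
  row 7 [0111]: (((1 XOR 1) OR (1 AND 0)) XOR (1 AND 0)) -> 0
  row 8 [1000]: (((0 XOR 0) OR (0 AND 1)) XOR (0 AND 1)) -> 0
  row 9 [1001]: (((0 XOR 1) OR (0 AND 1)) XOR (0 AND 1)) -> 1
  row 10 [1010]: (((0 XOR 0) OR (1 AND 1)) XOR (1 AND 1)) -> 0
  row 11 [1011]: (((0 XOR 1) OR (1 AND 1)) XOR (1 AND 1)) -> 0
  row 12 [1100]: (((1 XOR 0) OR (0 AND 1)) XOR (0 AND 1)) -> 1
  row 13 [1101]: (((1 XOR 1) OR (0 AND 1)) XOR (0 AND 1)) -> 0
  row 14 [1110]: (((1 XOR 0) OR (1 AND 1)) XOR (1 AND 1)) -> 0
  row 15 [1111]: (((1 XOR 1) OR (1 AND 1)) XOR (1 AND 1)) -> 0
Full result column, 4 rows per line (P1,P2 fixed per line; P3,P4 runs 00..11 left to right):
  rows 0-3 [P1,P2=00]: 0101  = hex 5
  rows 4-7 [P1,P2=01]: 1010  = hex A
  rows 8-11 [P1,P2=10]: 0100  = hex 4
  rows 12-15 [P1,P2=11]: 1000  = hex 8
Output column (row 0 .. row 15) = 0101101001001000
Output column grouped in 4s = 0101 1010 0100 1000 = 0x5A48
Convert to decimal digit by digit (value = value*16 + digit):
  5 -> 5
  5*16 + 10 (A) = 90
  90*16 + 4 = 1444
  1444*16 + 8 = 23112
Decimal = 23112

23112


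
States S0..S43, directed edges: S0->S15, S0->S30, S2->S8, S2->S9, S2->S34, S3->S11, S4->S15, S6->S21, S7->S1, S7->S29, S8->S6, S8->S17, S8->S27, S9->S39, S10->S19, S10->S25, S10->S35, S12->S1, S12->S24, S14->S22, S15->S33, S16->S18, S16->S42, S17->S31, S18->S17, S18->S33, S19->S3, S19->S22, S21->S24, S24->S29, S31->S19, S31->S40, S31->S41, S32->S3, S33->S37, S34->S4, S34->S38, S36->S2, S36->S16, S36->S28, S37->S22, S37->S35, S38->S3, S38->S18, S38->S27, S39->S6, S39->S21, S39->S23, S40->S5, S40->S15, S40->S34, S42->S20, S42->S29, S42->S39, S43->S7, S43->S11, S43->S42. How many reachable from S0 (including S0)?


BFS from S0:
  layer 0: {S0}
  layer 1: {S15, S30}
  layer 2: {S33}
  layer 3: {S37}
  layer 4: {S22, S35}
Reachable set: {S0, S15, S22, S30, S33, S35, S37}
Count = 7

7


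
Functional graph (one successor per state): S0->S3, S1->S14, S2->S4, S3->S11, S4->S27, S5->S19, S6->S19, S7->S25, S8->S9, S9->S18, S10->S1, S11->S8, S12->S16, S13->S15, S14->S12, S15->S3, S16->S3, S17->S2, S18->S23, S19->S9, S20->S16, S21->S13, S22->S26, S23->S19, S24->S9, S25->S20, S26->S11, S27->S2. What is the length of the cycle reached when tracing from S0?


Trace from S0 until a state repeats:
  S0 -> S3 -> S11 -> S8 -> S9 -> S18 -> S23 -> S19 -> S9
S9 first seen at step 4, revisited at step 8.
Cycle length = 8 - 4 = 4

4


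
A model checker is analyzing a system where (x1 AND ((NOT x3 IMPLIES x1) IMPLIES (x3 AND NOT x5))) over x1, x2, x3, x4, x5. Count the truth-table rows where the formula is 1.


Formula: (x1 AND ((NOT x3 IMPLIES x1) IMPLIES (x3 AND NOT x5))) over 5 vars (32 rows)
Evaluate each row (x1, x2, x3, x4, x5 as bits, MSB first):
  row 0 [00000]: (0 AND ((NOT 0 IMPLIES 0) IMPLIES (0 AND NOT 0))) -> 0
  row 1 [00001]: (0 AND ((NOT 0 IMPLIES 0) IMPLIES (0 AND NOT 1))) -> 0
  row 2 [00010]: (0 AND ((NOT 0 IMPLIES 0) IMPLIES (0 AND NOT 0))) -> 0
  row 3 [00011]: (0 AND ((NOT 0 IMPLIES 0) IMPLIES (0 AND NOT 1))) -> 0
  row 4 [00100]: (0 AND ((NOT 1 IMPLIES 0) IMPLIES (1 AND NOT 0))) -> 0
  row 5 [00101]: (0 AND ((NOT 1 IMPLIES 0) IMPLIES (1 AND NOT 1))) -> 0
  row 6 [00110]: (0 AND ((NOT 1 IMPLIES 0) IMPLIES (1 AND NOT 0))) -> 0
  row 7 [00111]: (0 AND ((NOT 1 IMPLIES 0) IMPLIES (1 AND NOT 1))) -> 0
  row 8 [01000]: (0 AND ((NOT 0 IMPLIES 0) IMPLIES (0 AND NOT 0))) -> 0
  row 9 [01001]: (0 AND ((NOT 0 IMPLIES 0) IMPLIES (0 AND NOT 1))) -> 0
  row 10 [01010]: (0 AND ((NOT 0 IMPLIES 0) IMPLIES (0 AND NOT 0))) -> 0
  row 11 [01011]: (0 AND ((NOT 0 IMPLIES 0) IMPLIES (0 AND NOT 1))) -> 0
  row 12 [01100]: (0 AND ((NOT 1 IMPLIES 0) IMPLIES (1 AND NOT 0))) -> 0
  row 13 [01101]: (0 AND ((NOT 1 IMPLIES 0) IMPLIES (1 AND NOT 1))) -> 0
  row 14 [01110]: (0 AND ((NOT 1 IMPLIES 0) IMPLIES (1 AND NOT 0))) -> 0
  row 15 [01111]: (0 AND ((NOT 1 IMPLIES 0) IMPLIES (1 AND NOT 1))) -> 0
  row 16 [10000]: (1 AND ((NOT 0 IMPLIES 1) IMPLIES (0 AND NOT 0))) -> 0
  row 17 [10001]: (1 AND ((NOT 0 IMPLIES 1) IMPLIES (0 AND NOT 1))) -> 0
  row 18 [10010]: (1 AND ((NOT 0 IMPLIES 1) IMPLIES (0 AND NOT 0))) -> 0
  row 19 [10011]: (1 AND ((NOT 0 IMPLIES 1) IMPLIES (0 AND NOT 1))) -> 0
  row 20 [10100]: (1 AND ((NOT 1 IMPLIES 1) IMPLIES (1 AND NOT 0))) -> 1
  row 21 [10101]: (1 AND ((NOT 1 IMPLIES 1) IMPLIES (1 AND NOT 1))) -> 0
  row 22 [10110]: (1 AND ((NOT 1 IMPLIES 1) IMPLIES (1 AND NOT 0))) -> 1
  row 23 [10111]: (1 AND ((NOT 1 IMPLIES 1) IMPLIES (1 AND NOT 1))) -> 0
  row 24 [11000]: (1 AND ((NOT 0 IMPLIES 1) IMPLIES (0 AND NOT 0))) -> 0
  row 25 [11001]: (1 AND ((NOT 0 IMPLIES 1) IMPLIES (0 AND NOT 1))) -> 0
  row 26 [11010]: (1 AND ((NOT 0 IMPLIES 1) IMPLIES (0 AND NOT 0))) -> 0
  row 27 [11011]: (1 AND ((NOT 0 IMPLIES 1) IMPLIES (0 AND NOT 1))) -> 0
  row 28 [11100]: (1 AND ((NOT 1 IMPLIES 1) IMPLIES (1 AND NOT 0))) -> 1
  row 29 [11101]: (1 AND ((NOT 1 IMPLIES 1) IMPLIES (1 AND NOT 1))) -> 0
  row 30 [11110]: (1 AND ((NOT 1 IMPLIES 1) IMPLIES (1 AND NOT 0))) -> 1
  row 31 [11111]: (1 AND ((NOT 1 IMPLIES 1) IMPLIES (1 AND NOT 1))) -> 0
Full result column, 8 rows per line (x1,x2 fixed per line; x3,x4,x5 runs 000..111 left to right):
  rows 0-7 [x1,x2=00]: 00000000  (ones: 0)
  rows 8-15 [x1,x2=01]: 00000000  (ones: 0)
  rows 16-23 [x1,x2=10]: 00001010  (ones: 2)
  rows 24-31 [x1,x2=11]: 00001010  (ones: 2)
Count of 1-rows = 0+0+2+2 = 4

4


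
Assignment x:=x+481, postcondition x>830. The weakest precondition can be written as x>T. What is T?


Formula: wp(x:=E, P) = P[E/x] (substitute E for x in postcondition)
Step 1: Postcondition: x>830
Step 2: Substitute x+481 for x: x+481>830
Step 3: Solve for x: x > 830-481 = 349

349


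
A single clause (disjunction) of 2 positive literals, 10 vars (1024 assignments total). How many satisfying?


Step 1: Total=2^10=1024
Step 2: Unsat when all 2 false: 2^8=256
Step 3: Sat=1024-256=768

768


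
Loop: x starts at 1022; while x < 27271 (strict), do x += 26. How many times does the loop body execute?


Step 1: x goes from 1022 toward 27271 by 26; the body runs while x<27271, so iterations = ceil((bound-start)/step)
Step 2: Distance=26249
Step 3: ceil(26249/26)=1010

1010


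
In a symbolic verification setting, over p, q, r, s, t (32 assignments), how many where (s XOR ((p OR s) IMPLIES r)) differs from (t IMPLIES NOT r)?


F1 = (s XOR ((p OR s) IMPLIES r))
F2 = (t IMPLIES NOT r)
Evaluate both on each of 32 rows (bits = p,q,r,s,t):
  row 0 [00000]: F1=1 F2=1 -> 0
  row 1 [00001]: F1=1 F2=1 -> 0
  row 2 [00010]: F1=1 F2=1 -> 0
  row 3 [00011]: F1=1 F2=1 -> 0
  row 4 [00100]: F1=1 F2=1 -> 0
  row 5 [00101]: F1=1 F2=0 (differ) -> 1
  row 6 [00110]: F1=0 F2=1 (differ) -> 1
  row 7 [00111]: F1=0 F2=0 -> 0
  row 8 [01000]: F1=1 F2=1 -> 0
  row 9 [01001]: F1=1 F2=1 -> 0
  row 10 [01010]: F1=1 F2=1 -> 0
  row 11 [01011]: F1=1 F2=1 -> 0
  row 12 [01100]: F1=1 F2=1 -> 0
  row 13 [01101]: F1=1 F2=0 (differ) -> 1
  row 14 [01110]: F1=0 F2=1 (differ) -> 1
  row 15 [01111]: F1=0 F2=0 -> 0
  row 16 [10000]: F1=0 F2=1 (differ) -> 1
  row 17 [10001]: F1=0 F2=1 (differ) -> 1
  row 18 [10010]: F1=1 F2=1 -> 0
  row 19 [10011]: F1=1 F2=1 -> 0
  row 20 [10100]: F1=1 F2=1 -> 0
  row 21 [10101]: F1=1 F2=0 (differ) -> 1
  row 22 [10110]: F1=0 F2=1 (differ) -> 1
  row 23 [10111]: F1=0 F2=0 -> 0
  row 24 [11000]: F1=0 F2=1 (differ) -> 1
  row 25 [11001]: F1=0 F2=1 (differ) -> 1
  row 26 [11010]: F1=1 F2=1 -> 0
  row 27 [11011]: F1=1 F2=1 -> 0
  row 28 [11100]: F1=1 F2=1 -> 0
  row 29 [11101]: F1=1 F2=0 (differ) -> 1
  row 30 [11110]: F1=0 F2=1 (differ) -> 1
  row 31 [11111]: F1=0 F2=0 -> 0
Full result column, 8 rows per line (p,q fixed per line; r,s,t runs 000..111 left to right):
  rows 0-7 [p,q=00]: 00000110  (ones: 2)
  rows 8-15 [p,q=01]: 00000110  (ones: 2)
  rows 16-23 [p,q=10]: 11000110  (ones: 4)
  rows 24-31 [p,q=11]: 11000110  (ones: 4)
Disagreements = 2+2+4+4 = 12

12


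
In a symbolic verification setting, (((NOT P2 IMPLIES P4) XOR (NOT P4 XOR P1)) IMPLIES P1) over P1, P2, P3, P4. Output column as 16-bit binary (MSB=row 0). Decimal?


Formula: (((NOT P2 IMPLIES P4) XOR (NOT P4 XOR P1)) IMPLIES P1) over P1, P2, P3, P4 (16 rows)
Evaluate each row (bits = P1,P2,P3,P4, MSB first):
  row 0 [0000]: (((NOT 0 IMPLIES 0) XOR (NOT 0 XOR 0)) IMPLIES 0) -> 0
  row 1 [0001]: (((NOT 0 IMPLIES 1) XOR (NOT 1 XOR 0)) IMPLIES 0) -> 0
  row 2 [0010]: (((NOT 0 IMPLIES 0) XOR (NOT 0 XOR 0)) IMPLIES 0) -> 0
  row 3 [0011]: (((NOT 0 IMPLIES 1) XOR (NOT 1 XOR 0)) IMPLIES 0) -> 0
  row 4 [0100]: (((NOT 1 IMPLIES 0) XOR (NOT 0 XOR 0)) IMPLIES 0) -> 1
  row 5 [0101]: (((NOT 1 IMPLIES 1) XOR (NOT 1 XOR 0)) IMPLIES 0) -> 0
  row 6 [0110]: (((NOT 1 IMPLIES 0) XOR (NOT 0 XOR 0)) IMPLIES 0) -> 1
  row 7 [0111]: (((NOT 1 IMPLIES 1) XOR (NOT 1 XOR 0)) IMPLIES 0) -> 0
  row 8 [1000]: (((NOT 0 IMPLIES 0) XOR (NOT 0 XOR 1)) IMPLIES 1) -> 1
  row 9 [1001]: (((NOT 0 IMPLIES 1) XOR (NOT 1 XOR 1)) IMPLIES 1) -> 1
  row 10 [1010]: (((NOT 0 IMPLIES 0) XOR (NOT 0 XOR 1)) IMPLIES 1) -> 1
  row 11 [1011]: (((NOT 0 IMPLIES 1) XOR (NOT 1 XOR 1)) IMPLIES 1) -> 1
  row 12 [1100]: (((NOT 1 IMPLIES 0) XOR (NOT 0 XOR 1)) IMPLIES 1) -> 1
  row 13 [1101]: (((NOT 1 IMPLIES 1) XOR (NOT 1 XOR 1)) IMPLIES 1) -> 1
  row 14 [1110]: (((NOT 1 IMPLIES 0) XOR (NOT 0 XOR 1)) IMPLIES 1) -> 1
  row 15 [1111]: (((NOT 1 IMPLIES 1) XOR (NOT 1 XOR 1)) IMPLIES 1) -> 1
Full result column, 4 rows per line (P1,P2 fixed per line; P3,P4 runs 00..11 left to right):
  rows 0-3 [P1,P2=00]: 0000  = hex 0
  rows 4-7 [P1,P2=01]: 1010  = hex A
  rows 8-11 [P1,P2=10]: 1111  = hex F
  rows 12-15 [P1,P2=11]: 1111  = hex F
Output column (row 0 .. row 15) = 0000101011111111
Output column grouped in 4s = 0000 1010 1111 1111 = 0x0AFF
Convert to decimal digit by digit (value = value*16 + digit):
  0 -> 0
  0*16 + 10 (A) = 10
  10*16 + 15 (F) = 175
  175*16 + 15 (F) = 2815
Decimal = 2815

2815


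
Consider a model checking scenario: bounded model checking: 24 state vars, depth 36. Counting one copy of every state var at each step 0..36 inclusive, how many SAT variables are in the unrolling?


BMC unrolls to depth k, creating one copy of each state var for steps 0..k.
Step count = 36 + 1 = 37 (steps 0 through 36)
Vars per step = 24
Total = 24 * 37 = 888

888


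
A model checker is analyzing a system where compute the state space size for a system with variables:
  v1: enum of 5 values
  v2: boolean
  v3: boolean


State space = product of domain sizes of all variables.
Domain sizes:
  v1 (enum of 5 values): 5
  v2 (boolean): 2
  v3 (boolean): 2
Product = 5 * 2 * 2 = 20

20


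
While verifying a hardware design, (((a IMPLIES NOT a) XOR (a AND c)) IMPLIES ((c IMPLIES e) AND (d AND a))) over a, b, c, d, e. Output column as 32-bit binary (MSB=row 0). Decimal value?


Formula: (((a IMPLIES NOT a) XOR (a AND c)) IMPLIES ((c IMPLIES e) AND (d AND a))) over a, b, c, d, e (32 rows)
Evaluate each row (bits = a,b,c,d,e, MSB first):
  row 0 [00000]: (((0 IMPLIES NOT 0) XOR (0 AND 0)) IMPLIES ((0 IMPLIES 0) AND (0 AND 0))) -> 0
  row 1 [00001]: (((0 IMPLIES NOT 0) XOR (0 AND 0)) IMPLIES ((0 IMPLIES 1) AND (0 AND 0))) -> 0
  row 2 [00010]: (((0 IMPLIES NOT 0) XOR (0 AND 0)) IMPLIES ((0 IMPLIES 0) AND (1 AND 0))) -> 0
  row 3 [00011]: (((0 IMPLIES NOT 0) XOR (0 AND 0)) IMPLIES ((0 IMPLIES 1) AND (1 AND 0))) -> 0
  row 4 [00100]: (((0 IMPLIES NOT 0) XOR (0 AND 1)) IMPLIES ((1 IMPLIES 0) AND (0 AND 0))) -> 0
  row 5 [00101]: (((0 IMPLIES NOT 0) XOR (0 AND 1)) IMPLIES ((1 IMPLIES 1) AND (0 AND 0))) -> 0
  row 6 [00110]: (((0 IMPLIES NOT 0) XOR (0 AND 1)) IMPLIES ((1 IMPLIES 0) AND (1 AND 0))) -> 0
  row 7 [00111]: (((0 IMPLIES NOT 0) XOR (0 AND 1)) IMPLIES ((1 IMPLIES 1) AND (1 AND 0))) -> 0
  row 8 [01000]: (((0 IMPLIES NOT 0) XOR (0 AND 0)) IMPLIES ((0 IMPLIES 0) AND (0 AND 0))) -> 0
  row 9 [01001]: (((0 IMPLIES NOT 0) XOR (0 AND 0)) IMPLIES ((0 IMPLIES 1) AND (0 AND 0))) -> 0
  row 10 [01010]: (((0 IMPLIES NOT 0) XOR (0 AND 0)) IMPLIES ((0 IMPLIES 0) AND (1 AND 0))) -> 0
  row 11 [01011]: (((0 IMPLIES NOT 0) XOR (0 AND 0)) IMPLIES ((0 IMPLIES 1) AND (1 AND 0))) -> 0
  row 12 [01100]: (((0 IMPLIES NOT 0) XOR (0 AND 1)) IMPLIES ((1 IMPLIES 0) AND (0 AND 0))) -> 0
  row 13 [01101]: (((0 IMPLIES NOT 0) XOR (0 AND 1)) IMPLIES ((1 IMPLIES 1) AND (0 AND 0))) -> 0
  row 14 [01110]: (((0 IMPLIES NOT 0) XOR (0 AND 1)) IMPLIES ((1 IMPLIES 0) AND (1 AND 0))) -> 0
  row 15 [01111]: (((0 IMPLIES NOT 0) XOR (0 AND 1)) IMPLIES ((1 IMPLIES 1) AND (1 AND 0))) -> 0
  row 16 [10000]: (((1 IMPLIES NOT 1) XOR (1 AND 0)) IMPLIES ((0 IMPLIES 0) AND (0 AND 1))) -> 1
  row 17 [10001]: (((1 IMPLIES NOT 1) XOR (1 AND 0)) IMPLIES ((0 IMPLIES 1) AND (0 AND 1))) -> 1
  row 18 [10010]: (((1 IMPLIES NOT 1) XOR (1 AND 0)) IMPLIES ((0 IMPLIES 0) AND (1 AND 1))) -> 1
  row 19 [10011]: (((1 IMPLIES NOT 1) XOR (1 AND 0)) IMPLIES ((0 IMPLIES 1) AND (1 AND 1))) -> 1
  row 20 [10100]: (((1 IMPLIES NOT 1) XOR (1 AND 1)) IMPLIES ((1 IMPLIES 0) AND (0 AND 1))) -> 0
  row 21 [10101]: (((1 IMPLIES NOT 1) XOR (1 AND 1)) IMPLIES ((1 IMPLIES 1) AND (0 AND 1))) -> 0
  row 22 [10110]: (((1 IMPLIES NOT 1) XOR (1 AND 1)) IMPLIES ((1 IMPLIES 0) AND (1 AND 1))) -> 0
  row 23 [10111]: (((1 IMPLIES NOT 1) XOR (1 AND 1)) IMPLIES ((1 IMPLIES 1) AND (1 AND 1))) -> 1
  row 24 [11000]: (((1 IMPLIES NOT 1) XOR (1 AND 0)) IMPLIES ((0 IMPLIES 0) AND (0 AND 1))) -> 1
  row 25 [11001]: (((1 IMPLIES NOT 1) XOR (1 AND 0)) IMPLIES ((0 IMPLIES 1) AND (0 AND 1))) -> 1
  row 26 [11010]: (((1 IMPLIES NOT 1) XOR (1 AND 0)) IMPLIES ((0 IMPLIES 0) AND (1 AND 1))) -> 1
  row 27 [11011]: (((1 IMPLIES NOT 1) XOR (1 AND 0)) IMPLIES ((0 IMPLIES 1) AND (1 AND 1))) -> 1
  row 28 [11100]: (((1 IMPLIES NOT 1) XOR (1 AND 1)) IMPLIES ((1 IMPLIES 0) AND (0 AND 1))) -> 0
  row 29 [11101]: (((1 IMPLIES NOT 1) XOR (1 AND 1)) IMPLIES ((1 IMPLIES 1) AND (0 AND 1))) -> 0
  row 30 [11110]: (((1 IMPLIES NOT 1) XOR (1 AND 1)) IMPLIES ((1 IMPLIES 0) AND (1 AND 1))) -> 0
  row 31 [11111]: (((1 IMPLIES NOT 1) XOR (1 AND 1)) IMPLIES ((1 IMPLIES 1) AND (1 AND 1))) -> 1
Full result column, 4 rows per line (a,b,c fixed per line; d,e runs 00..11 left to right):
  rows 0-3 [a,b,c=000]: 0000  = hex 0
  rows 4-7 [a,b,c=001]: 0000  = hex 0
  rows 8-11 [a,b,c=010]: 0000  = hex 0
  rows 12-15 [a,b,c=011]: 0000  = hex 0
  rows 16-19 [a,b,c=100]: 1111  = hex F
  rows 20-23 [a,b,c=101]: 0001  = hex 1
  rows 24-27 [a,b,c=110]: 1111  = hex F
  rows 28-31 [a,b,c=111]: 0001  = hex 1
Output column (row 0 .. row 31) = 00000000000000001111000111110001
Output column grouped in 4s = 0000 0000 0000 0000 1111 0001 1111 0001 = 0x0000F1F1
Convert to decimal digit by digit (value = value*16 + digit):
  0 -> 0
  0*16 + 0 = 0
  0*16 + 0 = 0
  0*16 + 0 = 0
  0*16 + 15 (F) = 15
  15*16 + 1 = 241
  241*16 + 15 (F) = 3871
  3871*16 + 1 = 61937
Decimal = 61937

61937


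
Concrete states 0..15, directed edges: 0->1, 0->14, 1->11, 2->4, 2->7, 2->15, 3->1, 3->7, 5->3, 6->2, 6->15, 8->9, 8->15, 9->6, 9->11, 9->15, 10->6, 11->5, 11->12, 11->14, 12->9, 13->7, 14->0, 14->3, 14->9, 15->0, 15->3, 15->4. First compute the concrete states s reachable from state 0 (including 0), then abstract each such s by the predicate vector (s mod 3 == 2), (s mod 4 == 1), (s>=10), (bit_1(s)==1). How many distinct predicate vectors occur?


BFS from 0:
Concrete reachable: {0, 1, 2, 3, 4, 5, 6, 7, 9, 11, 12, 14, 15}
Abstract via predicates (s mod 3 == 2), (s mod 4 == 1), (s>=10), (bit_1(s)==1):
  (0,0,0,0) <- {0, 4}
  (0,0,0,1) <- {3, 6, 7}
  (0,0,1,0) <- {12}
  (0,0,1,1) <- {15}
  (0,1,0,0) <- {1, 9}
  (1,0,0,1) <- {2}
  (1,0,1,1) <- {11, 14}
  (1,1,0,0) <- {5}
Distinct abstract states = 8

8


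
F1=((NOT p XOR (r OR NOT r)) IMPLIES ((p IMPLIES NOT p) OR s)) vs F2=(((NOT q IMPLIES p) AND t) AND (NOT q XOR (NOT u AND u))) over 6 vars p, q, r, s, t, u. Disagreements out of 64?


F1 = ((NOT p XOR (r OR NOT r)) IMPLIES ((p IMPLIES NOT p) OR s))
F2 = (((NOT q IMPLIES p) AND t) AND (NOT q XOR (NOT u AND u)))
Evaluate both on each of 64 rows (bits = p,q,r,s,t,u):
  row 0 [000000]: F1=1 F2=0 (differ) -> 1
  row 1 [000001]: F1=1 F2=0 (differ) -> 1
  row 2 [000010]: F1=1 F2=0 (differ) -> 1
  row 3 [000011]: F1=1 F2=0 (differ) -> 1
  row 4 [000100]: F1=1 F2=0 (differ) -> 1
  (every remaining row is evaluated the same way; all 64 results are listed next)
Full result column, 8 rows per line (p,q,r fixed per line; s,t,u runs 000..111 left to right):
  rows 0-7 [p,q,r=000]: 11111111  (ones: 8)
  rows 8-15 [p,q,r=001]: 11111111  (ones: 8)
  rows 16-23 [p,q,r=010]: 11111111  (ones: 8)
  rows 24-31 [p,q,r=011]: 11111111  (ones: 8)
  rows 32-39 [p,q,r=100]: 00111100  (ones: 4)
  rows 40-47 [p,q,r=101]: 00111100  (ones: 4)
  rows 48-55 [p,q,r=110]: 00001111  (ones: 4)
  rows 56-63 [p,q,r=111]: 00001111  (ones: 4)
Disagreements = 8+8+8+8+4+4+4+4 = 48

48


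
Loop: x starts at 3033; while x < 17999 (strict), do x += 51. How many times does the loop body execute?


Step 1: x goes from 3033 toward 17999 by 51; the body runs while x<17999, so iterations = ceil((bound-start)/step)
Step 2: Distance=14966
Step 3: ceil(14966/51)=294

294


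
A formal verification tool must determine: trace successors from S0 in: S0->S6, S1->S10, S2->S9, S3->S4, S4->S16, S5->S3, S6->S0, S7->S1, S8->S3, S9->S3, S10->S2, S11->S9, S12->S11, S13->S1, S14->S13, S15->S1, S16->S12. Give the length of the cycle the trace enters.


Trace from S0 until a state repeats:
  S0 -> S6 -> S0
S0 first seen at step 0, revisited at step 2.
Cycle length = 2 - 0 = 2

2


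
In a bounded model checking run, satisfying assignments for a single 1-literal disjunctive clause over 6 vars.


Step 1: Total=2^6=64
Step 2: Unsat when all 1 false: 2^5=32
Step 3: Sat=64-32=32

32


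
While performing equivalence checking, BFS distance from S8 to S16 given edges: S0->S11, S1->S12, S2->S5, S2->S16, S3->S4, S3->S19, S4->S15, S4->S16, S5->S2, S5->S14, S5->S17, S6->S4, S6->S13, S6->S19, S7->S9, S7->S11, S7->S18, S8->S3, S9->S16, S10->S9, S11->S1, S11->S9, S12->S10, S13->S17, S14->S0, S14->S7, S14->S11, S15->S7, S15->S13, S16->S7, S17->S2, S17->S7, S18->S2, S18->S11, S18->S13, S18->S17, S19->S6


BFS layer-by-layer from S8:
  dist 0: {S8}
  dist 1: {S3}
  dist 2: {S4, S19}
  dist 3: {S6, S15, S16}
  -> S16 reached at distance 3
Shortest path length = 3

3


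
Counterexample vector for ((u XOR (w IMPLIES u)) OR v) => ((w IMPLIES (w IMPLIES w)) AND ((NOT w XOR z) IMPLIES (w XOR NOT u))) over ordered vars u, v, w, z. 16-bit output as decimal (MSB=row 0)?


F1 = ((u XOR (w IMPLIES u)) OR v)
F2 = ((w IMPLIES (w IMPLIES w)) AND ((NOT w XOR z) IMPLIES (w XOR NOT u)))
Counterexample to F1=>F2 is where F1=1 and F2=0.
Evaluate each row (bits = u,v,w,z, MSB first):
  row 0 [0000]: F1=1 F2=1 -> F1&~F2 -> 0
  row 1 [0001]: F1=1 F2=1 -> F1&~F2 -> 0
  row 2 [0010]: F1=0 F2=1 -> F1&~F2 -> 0
  row 3 [0011]: F1=0 F2=0 -> F1&~F2 -> 0
  row 4 [0100]: F1=1 F2=1 -> F1&~F2 -> 0
  row 5 [0101]: F1=1 F2=1 -> F1&~F2 -> 0
  row 6 [0110]: F1=1 F2=1 -> F1&~F2 -> 0
  row 7 [0111]: F1=1 F2=0 -> F1&~F2 -> 1
  row 8 [1000]: F1=0 F2=0 -> F1&~F2 -> 0
  row 9 [1001]: F1=0 F2=1 -> F1&~F2 -> 0
  row 10 [1010]: F1=0 F2=1 -> F1&~F2 -> 0
  row 11 [1011]: F1=0 F2=1 -> F1&~F2 -> 0
  row 12 [1100]: F1=1 F2=0 -> F1&~F2 -> 1
  row 13 [1101]: F1=1 F2=1 -> F1&~F2 -> 0
  row 14 [1110]: F1=1 F2=1 -> F1&~F2 -> 0
  row 15 [1111]: F1=1 F2=1 -> F1&~F2 -> 0
Full result column, 4 rows per line (u,v fixed per line; w,z runs 00..11 left to right):
  rows 0-3 [u,v=00]: 0000  = hex 0
  rows 4-7 [u,v=01]: 0001  = hex 1
  rows 8-11 [u,v=10]: 0000  = hex 0
  rows 12-15 [u,v=11]: 1000  = hex 8
Counterexample vector (row 0 .. row 15) = 0000000100001000
Output column grouped in 4s = 0000 0001 0000 1000 = 0x0108
Convert to decimal digit by digit (value = value*16 + digit):
  0 -> 0
  0*16 + 1 = 1
  1*16 + 0 = 16
  16*16 + 8 = 264
Decimal = 264

264


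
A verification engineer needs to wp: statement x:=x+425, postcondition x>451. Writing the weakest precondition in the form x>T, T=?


Formula: wp(x:=E, P) = P[E/x] (substitute E for x in postcondition)
Step 1: Postcondition: x>451
Step 2: Substitute x+425 for x: x+425>451
Step 3: Solve for x: x > 451-425 = 26

26


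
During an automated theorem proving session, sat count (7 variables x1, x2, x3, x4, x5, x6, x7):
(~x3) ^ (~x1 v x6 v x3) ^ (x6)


CNF with 3 clauses over 7 vars (128 assignments).
An assignment satisfies CNF iff every clause has >=1 true literal.
Check each row (bits = x1,x2,x3,x4,x5,x6,x7; clause T/F shown):
  row 0 [0000000]: clauses=TTF -> 0
  row 1 [0000001]: clauses=TTF -> 0
  row 2 [0000010]: clauses=TTT -> 1
  row 3 [0000011]: clauses=TTT -> 1
  row 4 [0000100]: clauses=TTF -> 0
  (every remaining row is evaluated the same way; all 128 results are listed next)
Full result column, 8 rows per line (x1,x2,x3,x4 fixed per line; x5,x6,x7 runs 000..111 left to right):
  rows 0-7 [x1,x2,x3,x4=0000]: 00110011  (ones: 4)
  rows 8-15 [x1,x2,x3,x4=0001]: 00110011  (ones: 4)
  rows 16-23 [x1,x2,x3,x4=0010]: 00000000  (ones: 0)
  rows 24-31 [x1,x2,x3,x4=0011]: 00000000  (ones: 0)
  rows 32-39 [x1,x2,x3,x4=0100]: 00110011  (ones: 4)
  rows 40-47 [x1,x2,x3,x4=0101]: 00110011  (ones: 4)
  rows 48-55 [x1,x2,x3,x4=0110]: 00000000  (ones: 0)
  rows 56-63 [x1,x2,x3,x4=0111]: 00000000  (ones: 0)
  rows 64-71 [x1,x2,x3,x4=1000]: 00110011  (ones: 4)
  rows 72-79 [x1,x2,x3,x4=1001]: 00110011  (ones: 4)
  rows 80-87 [x1,x2,x3,x4=1010]: 00000000  (ones: 0)
  rows 88-95 [x1,x2,x3,x4=1011]: 00000000  (ones: 0)
  rows 96-103 [x1,x2,x3,x4=1100]: 00110011  (ones: 4)
  rows 104-111 [x1,x2,x3,x4=1101]: 00110011  (ones: 4)
  rows 112-119 [x1,x2,x3,x4=1110]: 00000000  (ones: 0)
  rows 120-127 [x1,x2,x3,x4=1111]: 00000000  (ones: 0)
Satisfying assignments = 4+4+0+0+4+4+0+0+4+4+0+0+4+4+0+0 = 32

32


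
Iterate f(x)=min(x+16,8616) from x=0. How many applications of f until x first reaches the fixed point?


Step 1: x=0, cap=8616, increment=16
Step 2: x grows by 16 each step until capped at 8616; fixed point is x=8616
Step 3: iterations = ceil(8616/16) = 539

539


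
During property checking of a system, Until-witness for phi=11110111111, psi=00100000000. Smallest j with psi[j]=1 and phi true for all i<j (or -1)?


(phi U psi) at 0: need smallest j with psi[j]=1 and phi[i]=1 for all i in [0,j).
Scan from step 0:
  step 0: phi=1, psi=0 -> continue
  step 1: phi=1, psi=0 -> continue
  step 2: psi=1 and phi held for [0,2) -> witness found
Witness step = 2

2


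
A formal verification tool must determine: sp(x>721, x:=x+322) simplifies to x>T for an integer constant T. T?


Formula: sp(P, x:=E) = exists old_x. (x = E[old_x/x]) AND P[old_x/x] (old_x is the value of x before the assignment; eliminate old_x by solving x = E[old_x/x] for old_x)
Step 1: Precondition P: x>721, i.e. old_x > 721
Step 2: Assignment gives x = old_x + 322, so old_x = x - 322
Step 3: Substitute into P: x - 322 > 721
Step 4: Simplify: x > 721+322 = 1043

1043


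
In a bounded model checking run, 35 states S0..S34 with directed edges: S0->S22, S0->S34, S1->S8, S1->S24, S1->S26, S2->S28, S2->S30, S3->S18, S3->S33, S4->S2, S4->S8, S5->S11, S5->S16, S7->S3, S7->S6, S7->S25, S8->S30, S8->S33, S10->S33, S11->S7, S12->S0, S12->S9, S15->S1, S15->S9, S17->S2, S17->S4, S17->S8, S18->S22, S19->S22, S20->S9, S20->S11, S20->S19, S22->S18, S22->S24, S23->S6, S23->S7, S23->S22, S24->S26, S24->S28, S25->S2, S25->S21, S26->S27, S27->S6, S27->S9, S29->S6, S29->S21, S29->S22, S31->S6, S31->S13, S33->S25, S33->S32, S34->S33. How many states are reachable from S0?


BFS from S0:
  layer 0: {S0}
  layer 1: {S22, S34}
  layer 2: {S18, S24, S33}
  layer 3: {S25, S26, S28, S32}
  layer 4: {S2, S21, S27}
  layer 5: {S6, S9, S30}
Reachable set: {S0, S2, S6, S9, S18, S21, S22, S24, S25, S26, S27, S28, S30, S32, S33, S34}
Count = 16

16


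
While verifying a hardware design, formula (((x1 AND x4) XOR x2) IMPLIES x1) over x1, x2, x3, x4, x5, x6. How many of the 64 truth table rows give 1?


Formula: (((x1 AND x4) XOR x2) IMPLIES x1) over 6 vars (64 rows)
Evaluate each row (x1, x2, x3, x4, x5, x6 as bits, MSB first):
  row 0 [000000]: (((0 AND 0) XOR 0) IMPLIES 0) -> 1
  row 1 [000001]: (((0 AND 0) XOR 0) IMPLIES 0) -> 1
  row 2 [000010]: (((0 AND 0) XOR 0) IMPLIES 0) -> 1
  row 3 [000011]: (((0 AND 0) XOR 0) IMPLIES 0) -> 1
  row 4 [000100]: (((0 AND 1) XOR 0) IMPLIES 0) -> 1
  (every remaining row is evaluated the same way; all 64 results are listed next)
Full result column, 8 rows per line (x1,x2,x3 fixed per line; x4,x5,x6 runs 000..111 left to right):
  rows 0-7 [x1,x2,x3=000]: 11111111  (ones: 8)
  rows 8-15 [x1,x2,x3=001]: 11111111  (ones: 8)
  rows 16-23 [x1,x2,x3=010]: 00000000  (ones: 0)
  rows 24-31 [x1,x2,x3=011]: 00000000  (ones: 0)
  rows 32-39 [x1,x2,x3=100]: 11111111  (ones: 8)
  rows 40-47 [x1,x2,x3=101]: 11111111  (ones: 8)
  rows 48-55 [x1,x2,x3=110]: 11111111  (ones: 8)
  rows 56-63 [x1,x2,x3=111]: 11111111  (ones: 8)
Count of 1-rows = 8+8+0+0+8+8+8+8 = 48

48


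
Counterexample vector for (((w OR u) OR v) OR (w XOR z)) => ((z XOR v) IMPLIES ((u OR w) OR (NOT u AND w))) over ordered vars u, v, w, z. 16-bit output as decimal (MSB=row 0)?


F1 = (((w OR u) OR v) OR (w XOR z))
F2 = ((z XOR v) IMPLIES ((u OR w) OR (NOT u AND w)))
Counterexample to F1=>F2 is where F1=1 and F2=0.
Evaluate each row (bits = u,v,w,z, MSB first):
  row 0 [0000]: F1=0 F2=1 -> F1&~F2 -> 0
  row 1 [0001]: F1=1 F2=0 -> F1&~F2 -> 1
  row 2 [0010]: F1=1 F2=1 -> F1&~F2 -> 0
  row 3 [0011]: F1=1 F2=1 -> F1&~F2 -> 0
  row 4 [0100]: F1=1 F2=0 -> F1&~F2 -> 1
  row 5 [0101]: F1=1 F2=1 -> F1&~F2 -> 0
  row 6 [0110]: F1=1 F2=1 -> F1&~F2 -> 0
  row 7 [0111]: F1=1 F2=1 -> F1&~F2 -> 0
  row 8 [1000]: F1=1 F2=1 -> F1&~F2 -> 0
  row 9 [1001]: F1=1 F2=1 -> F1&~F2 -> 0
  row 10 [1010]: F1=1 F2=1 -> F1&~F2 -> 0
  row 11 [1011]: F1=1 F2=1 -> F1&~F2 -> 0
  row 12 [1100]: F1=1 F2=1 -> F1&~F2 -> 0
  row 13 [1101]: F1=1 F2=1 -> F1&~F2 -> 0
  row 14 [1110]: F1=1 F2=1 -> F1&~F2 -> 0
  row 15 [1111]: F1=1 F2=1 -> F1&~F2 -> 0
Full result column, 4 rows per line (u,v fixed per line; w,z runs 00..11 left to right):
  rows 0-3 [u,v=00]: 0100  = hex 4
  rows 4-7 [u,v=01]: 1000  = hex 8
  rows 8-11 [u,v=10]: 0000  = hex 0
  rows 12-15 [u,v=11]: 0000  = hex 0
Counterexample vector (row 0 .. row 15) = 0100100000000000
Output column grouped in 4s = 0100 1000 0000 0000 = 0x4800
Convert to decimal digit by digit (value = value*16 + digit):
  4 -> 4
  4*16 + 8 = 72
  72*16 + 0 = 1152
  1152*16 + 0 = 18432
Decimal = 18432

18432


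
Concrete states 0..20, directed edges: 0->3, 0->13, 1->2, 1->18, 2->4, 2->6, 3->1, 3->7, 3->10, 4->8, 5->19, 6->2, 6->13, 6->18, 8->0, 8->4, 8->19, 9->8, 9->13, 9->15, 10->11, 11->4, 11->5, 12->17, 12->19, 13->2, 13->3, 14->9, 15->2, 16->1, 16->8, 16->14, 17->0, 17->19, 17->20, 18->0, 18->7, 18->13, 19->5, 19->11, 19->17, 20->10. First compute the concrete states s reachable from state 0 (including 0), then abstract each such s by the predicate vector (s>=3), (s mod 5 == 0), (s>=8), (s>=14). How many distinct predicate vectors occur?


BFS from 0:
Concrete reachable: {0, 1, 2, 3, 4, 5, 6, 7, 8, 10, 11, 13, 17, 18, 19, 20}
Abstract via predicates (s>=3), (s mod 5 == 0), (s>=8), (s>=14):
  (0,0,0,0) <- {1, 2}
  (0,1,0,0) <- {0}
  (1,0,0,0) <- {3, 4, 6, 7}
  (1,0,1,0) <- {8, 11, 13}
  (1,0,1,1) <- {17, 18, 19}
  (1,1,0,0) <- {5}
  (1,1,1,0) <- {10}
  (1,1,1,1) <- {20}
Distinct abstract states = 8

8


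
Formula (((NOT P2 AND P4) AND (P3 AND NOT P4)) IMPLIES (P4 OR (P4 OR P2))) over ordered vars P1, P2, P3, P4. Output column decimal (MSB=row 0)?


Formula: (((NOT P2 AND P4) AND (P3 AND NOT P4)) IMPLIES (P4 OR (P4 OR P2))) over P1, P2, P3, P4 (16 rows)
Evaluate each row (bits = P1,P2,P3,P4, MSB first):
  row 0 [0000]: (((NOT 0 AND 0) AND (0 AND NOT 0)) IMPLIES (0 OR (0 OR 0))) -> 1
  row 1 [0001]: (((NOT 0 AND 1) AND (0 AND NOT 1)) IMPLIES (1 OR (1 OR 0))) -> 1
  row 2 [0010]: (((NOT 0 AND 0) AND (1 AND NOT 0)) IMPLIES (0 OR (0 OR 0))) -> 1
  row 3 [0011]: (((NOT 0 AND 1) AND (1 AND NOT 1)) IMPLIES (1 OR (1 OR 0))) -> 1
  row 4 [0100]: (((NOT 1 AND 0) AND (0 AND NOT 0)) IMPLIES (0 OR (0 OR 1))) -> 1
  row 5 [0101]: (((NOT 1 AND 1) AND (0 AND NOT 1)) IMPLIES (1 OR (1 OR 1))) -> 1
  row 6 [0110]: (((NOT 1 AND 0) AND (1 AND NOT 0)) IMPLIES (0 OR (0 OR 1))) -> 1
  row 7 [0111]: (((NOT 1 AND 1) AND (1 AND NOT 1)) IMPLIES (1 OR (1 OR 1))) -> 1
  row 8 [1000]: (((NOT 0 AND 0) AND (0 AND NOT 0)) IMPLIES (0 OR (0 OR 0))) -> 1
  row 9 [1001]: (((NOT 0 AND 1) AND (0 AND NOT 1)) IMPLIES (1 OR (1 OR 0))) -> 1
  row 10 [1010]: (((NOT 0 AND 0) AND (1 AND NOT 0)) IMPLIES (0 OR (0 OR 0))) -> 1
  row 11 [1011]: (((NOT 0 AND 1) AND (1 AND NOT 1)) IMPLIES (1 OR (1 OR 0))) -> 1
  row 12 [1100]: (((NOT 1 AND 0) AND (0 AND NOT 0)) IMPLIES (0 OR (0 OR 1))) -> 1
  row 13 [1101]: (((NOT 1 AND 1) AND (0 AND NOT 1)) IMPLIES (1 OR (1 OR 1))) -> 1
  row 14 [1110]: (((NOT 1 AND 0) AND (1 AND NOT 0)) IMPLIES (0 OR (0 OR 1))) -> 1
  row 15 [1111]: (((NOT 1 AND 1) AND (1 AND NOT 1)) IMPLIES (1 OR (1 OR 1))) -> 1
Full result column, 4 rows per line (P1,P2 fixed per line; P3,P4 runs 00..11 left to right):
  rows 0-3 [P1,P2=00]: 1111  = hex F
  rows 4-7 [P1,P2=01]: 1111  = hex F
  rows 8-11 [P1,P2=10]: 1111  = hex F
  rows 12-15 [P1,P2=11]: 1111  = hex F
Output column (row 0 .. row 15) = 1111111111111111
Output column grouped in 4s = 1111 1111 1111 1111 = 0xFFFF
Convert to decimal digit by digit (value = value*16 + digit):
  F -> 15
  15*16 + 15 (F) = 255
  255*16 + 15 (F) = 4095
  4095*16 + 15 (F) = 65535
Decimal = 65535

65535


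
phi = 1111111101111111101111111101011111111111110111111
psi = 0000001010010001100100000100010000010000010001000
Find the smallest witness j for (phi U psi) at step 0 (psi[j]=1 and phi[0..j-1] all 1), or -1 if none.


(phi U psi) at 0: need smallest j with psi[j]=1 and phi[i]=1 for all i in [0,j).
Scan from step 0:
  step 0: phi=1, psi=0 -> continue
  step 1: phi=1, psi=0 -> continue
  step 2: phi=1, psi=0 -> continue
  step 3: phi=1, psi=0 -> continue
  step 6: psi=1 and phi held for [0,6) -> witness found
Witness step = 6

6
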